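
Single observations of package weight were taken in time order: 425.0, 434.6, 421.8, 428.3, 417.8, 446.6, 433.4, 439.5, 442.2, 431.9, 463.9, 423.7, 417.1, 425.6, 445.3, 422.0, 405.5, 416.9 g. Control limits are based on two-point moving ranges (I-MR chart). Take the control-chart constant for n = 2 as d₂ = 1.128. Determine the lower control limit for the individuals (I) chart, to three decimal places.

389.589

X̄ = (425.0 + 434.6 + 421.8 + 428.3 + 417.8 + 446.6 + 433.4 + 439.5 + 442.2 + 431.9 + 463.9 + 423.7 + 417.1 + 425.6 + 445.3 + 422.0 + 405.5 + 416.9) / 18 = 430.0611
Moving ranges: 9.6, 12.8, 6.5, 10.5, 28.8, 13.2, 6.1, 2.7, 10.3, 32.0, 40.2, 6.6, 8.5, 19.7, 23.3, 16.5, 11.4; M̄R̄ = 258.7000 / 17 = 15.2176
LCL = X̄ − 3·M̄R̄/d₂ = 430.0611 − 3 × 15.2176 / 1.128 = 389.5886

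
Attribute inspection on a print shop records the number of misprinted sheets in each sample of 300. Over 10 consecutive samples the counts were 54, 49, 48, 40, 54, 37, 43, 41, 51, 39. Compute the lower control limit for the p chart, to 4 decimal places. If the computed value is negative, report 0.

p̄ = Σdᵢ / (k·n) = 456 / (10 × 300) = 0.15200
LCL = p̄ − 3·√(p̄(1−p̄)/n) = 0.15200 − 3 × 0.02073 = 0.08982

0.0898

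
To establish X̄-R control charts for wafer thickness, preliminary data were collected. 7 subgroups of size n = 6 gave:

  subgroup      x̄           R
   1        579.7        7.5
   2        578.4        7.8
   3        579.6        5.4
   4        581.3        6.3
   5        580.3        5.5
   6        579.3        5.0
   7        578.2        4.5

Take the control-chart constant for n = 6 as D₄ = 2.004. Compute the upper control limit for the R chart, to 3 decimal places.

12.024

R̄ = (7.5 + 7.8 + 5.4 + 6.3 + 5.5 + 5.0 + 4.5) / 7 = 42.0000 / 7 = 6.0000
UCL_R = D₄·R̄ = 2.004 × 6.0000 = 12.0240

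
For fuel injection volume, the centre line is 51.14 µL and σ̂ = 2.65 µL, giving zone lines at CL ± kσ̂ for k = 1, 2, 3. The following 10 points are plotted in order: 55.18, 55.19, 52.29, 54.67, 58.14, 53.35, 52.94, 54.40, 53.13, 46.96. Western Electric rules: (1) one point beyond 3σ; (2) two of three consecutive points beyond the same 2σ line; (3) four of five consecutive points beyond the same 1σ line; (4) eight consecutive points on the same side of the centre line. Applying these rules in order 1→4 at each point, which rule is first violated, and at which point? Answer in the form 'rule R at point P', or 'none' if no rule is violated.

rule 3 at point 5

Zone of each point (C = within 1σ̂, B = 1σ̂–2σ̂, A = 2σ̂–3σ̂, * = beyond 3σ̂; sign = side of CL): 1:+B, 2:+B, 3:+C, 4:+B, 5:+A, 6:+C, 7:+C, 8:+B, 9:+C, 10:-B
Rule 3 (four of five consecutive points beyond the same 1σ limit) is satisfied at point 5.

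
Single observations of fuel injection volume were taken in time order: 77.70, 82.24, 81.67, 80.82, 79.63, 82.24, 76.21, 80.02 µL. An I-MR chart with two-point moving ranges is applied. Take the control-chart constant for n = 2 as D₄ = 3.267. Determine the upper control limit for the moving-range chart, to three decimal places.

Moving ranges: 4.54, 0.57, 0.85, 1.19, 2.61, 6.03, 3.81; M̄R̄ = 19.6000 / 7 = 2.8000
UCL_MR = D₄·M̄R̄ = 3.267 × 2.8000 = 9.1476

9.148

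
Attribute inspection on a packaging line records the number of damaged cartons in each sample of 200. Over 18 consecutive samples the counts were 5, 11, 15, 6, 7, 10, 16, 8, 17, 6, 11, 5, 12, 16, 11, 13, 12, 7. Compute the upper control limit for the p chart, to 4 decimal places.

0.0994

p̄ = Σdᵢ / (k·n) = 188 / (18 × 200) = 0.05222
UCL = p̄ + 3·√(p̄(1−p̄)/n) = 0.05222 + 3 × √(0.05222×0.94778/200) = 0.05222 + 3 × 0.01573 = 0.09942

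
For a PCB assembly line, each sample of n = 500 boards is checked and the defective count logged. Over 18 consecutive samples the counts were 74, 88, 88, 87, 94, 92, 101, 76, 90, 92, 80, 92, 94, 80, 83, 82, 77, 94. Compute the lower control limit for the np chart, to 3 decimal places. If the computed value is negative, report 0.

p̄ = Σdᵢ / (k·n) = 1564 / (18 × 500) = 0.17378
LCL = np̄ − 3·√(np̄(1−p̄)) = 86.8889 − 3 × 8.4729 = 61.4703

61.470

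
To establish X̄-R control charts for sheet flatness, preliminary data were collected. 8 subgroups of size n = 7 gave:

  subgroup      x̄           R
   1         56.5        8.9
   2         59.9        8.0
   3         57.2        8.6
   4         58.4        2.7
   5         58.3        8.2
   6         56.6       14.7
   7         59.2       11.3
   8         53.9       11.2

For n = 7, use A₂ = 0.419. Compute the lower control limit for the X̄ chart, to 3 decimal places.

X̄̄ = (56.5 + 59.9 + 57.2 + 58.4 + 58.3 + 56.6 + 59.2 + 53.9) / 8 = 460.0000 / 8 = 57.5000
R̄ = (8.9 + 8.0 + 8.6 + 2.7 + 8.2 + 14.7 + 11.3 + 11.2) / 8 = 73.6000 / 8 = 9.2000
LCL = X̄̄ − A₂·R̄ = 57.5000 − 0.419 × 9.2000 = 53.6452

53.645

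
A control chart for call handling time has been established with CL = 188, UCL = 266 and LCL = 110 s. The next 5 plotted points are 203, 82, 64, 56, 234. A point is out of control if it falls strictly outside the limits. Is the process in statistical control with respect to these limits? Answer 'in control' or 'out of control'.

Compare each point to [110, 266]: sample 2 = 82 < LCL; sample 3 = 64 < LCL; sample 4 = 56 < LCL.

out of control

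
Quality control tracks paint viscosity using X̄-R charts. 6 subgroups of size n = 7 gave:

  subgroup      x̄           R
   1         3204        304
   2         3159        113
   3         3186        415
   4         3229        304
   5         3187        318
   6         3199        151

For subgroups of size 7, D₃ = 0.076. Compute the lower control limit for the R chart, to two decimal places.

R̄ = (304 + 113 + 415 + 304 + 318 + 151) / 6 = 1605.0000 / 6 = 267.5000
LCL_R = D₃·R̄ = 0.076 × 267.5000 = 20.3300

20.33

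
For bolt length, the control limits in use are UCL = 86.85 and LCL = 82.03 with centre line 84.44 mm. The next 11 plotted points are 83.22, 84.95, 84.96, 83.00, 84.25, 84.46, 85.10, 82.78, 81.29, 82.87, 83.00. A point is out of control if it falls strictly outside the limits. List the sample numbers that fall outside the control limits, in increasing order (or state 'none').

Compare each point to [82.03, 86.85]: sample 9 = 81.29 < LCL.

9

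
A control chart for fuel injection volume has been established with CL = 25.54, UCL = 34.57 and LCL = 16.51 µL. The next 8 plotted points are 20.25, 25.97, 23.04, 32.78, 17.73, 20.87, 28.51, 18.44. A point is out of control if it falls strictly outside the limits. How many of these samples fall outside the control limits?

0

All 8 points lie within [16.51, 34.57].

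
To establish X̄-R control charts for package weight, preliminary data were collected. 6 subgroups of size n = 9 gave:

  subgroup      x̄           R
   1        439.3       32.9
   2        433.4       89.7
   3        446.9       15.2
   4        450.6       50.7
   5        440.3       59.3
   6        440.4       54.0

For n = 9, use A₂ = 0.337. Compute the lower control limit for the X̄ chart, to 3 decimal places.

424.866

X̄̄ = (439.3 + 433.4 + 446.9 + 450.6 + 440.3 + 440.4) / 6 = 2650.9000 / 6 = 441.8167
R̄ = (32.9 + 89.7 + 15.2 + 50.7 + 59.3 + 54.0) / 6 = 301.8000 / 6 = 50.3000
LCL = X̄̄ − A₂·R̄ = 441.8167 − 0.337 × 50.3000 = 424.8656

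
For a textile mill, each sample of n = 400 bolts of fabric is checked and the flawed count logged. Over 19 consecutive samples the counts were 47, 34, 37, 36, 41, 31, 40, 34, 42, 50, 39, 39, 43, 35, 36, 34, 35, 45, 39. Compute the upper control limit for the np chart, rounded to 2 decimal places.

56.54

p̄ = Σdᵢ / (k·n) = 737 / (19 × 400) = 0.09697
UCL = np̄ + 3·√(np̄(1−p̄)) = 38.7895 + 3 × √(38.7895×0.90303) = 38.7895 + 3 × 5.9184 = 56.5448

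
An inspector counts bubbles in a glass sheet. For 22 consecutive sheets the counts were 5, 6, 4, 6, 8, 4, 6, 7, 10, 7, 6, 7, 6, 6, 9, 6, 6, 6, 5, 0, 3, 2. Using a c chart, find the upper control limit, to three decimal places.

12.833

c̄ = (5 + 6 + 4 + 6 + 8 + 4 + 6 + 7 + 10 + 7 + 6 + 7 + 6 + 6 + 9 + 6 + 6 + 6 + 5 + 0 + 3 + 2) / 22 = 125 / 22 = 5.6818
UCL = c̄ + 3√c̄ = 5.6818 + 3 × √5.6818 = 5.6818 + 3 × 2.3837 = 12.8328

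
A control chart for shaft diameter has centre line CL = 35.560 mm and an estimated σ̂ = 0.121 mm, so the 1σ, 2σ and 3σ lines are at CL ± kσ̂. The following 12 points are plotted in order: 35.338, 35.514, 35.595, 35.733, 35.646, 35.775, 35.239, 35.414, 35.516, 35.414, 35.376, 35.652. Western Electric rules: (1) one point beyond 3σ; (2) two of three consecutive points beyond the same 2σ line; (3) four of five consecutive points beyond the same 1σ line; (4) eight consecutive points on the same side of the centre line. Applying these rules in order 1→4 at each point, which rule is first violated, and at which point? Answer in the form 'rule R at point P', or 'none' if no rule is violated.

Zone of each point (C = within 1σ̂, B = 1σ̂–2σ̂, A = 2σ̂–3σ̂, * = beyond 3σ̂; sign = side of CL): 1:-B, 2:-C, 3:+C, 4:+B, 5:+C, 6:+B, 7:-A, 8:-B, 9:-C, 10:-B, 11:-B, 12:+C
Rule 3 (four of five consecutive points beyond the same 1σ limit) is satisfied at point 11.

rule 3 at point 11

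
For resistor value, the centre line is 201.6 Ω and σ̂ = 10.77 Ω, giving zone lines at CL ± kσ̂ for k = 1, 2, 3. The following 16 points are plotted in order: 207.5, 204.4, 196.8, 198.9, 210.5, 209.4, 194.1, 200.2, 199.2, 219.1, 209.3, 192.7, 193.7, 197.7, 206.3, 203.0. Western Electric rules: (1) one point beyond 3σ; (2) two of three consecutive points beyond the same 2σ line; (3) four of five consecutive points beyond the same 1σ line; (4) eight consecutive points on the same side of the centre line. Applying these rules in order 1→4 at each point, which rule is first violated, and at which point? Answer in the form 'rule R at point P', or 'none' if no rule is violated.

none

Zone of each point (C = within 1σ̂, B = 1σ̂–2σ̂, A = 2σ̂–3σ̂, * = beyond 3σ̂; sign = side of CL): 1:+C, 2:+C, 3:-C, 4:-C, 5:+C, 6:+C, 7:-C, 8:-C, 9:-C, 10:+B, 11:+C, 12:-C, 13:-C, 14:-C, 15:+C, 16:+C
No rule fires across all 16 points.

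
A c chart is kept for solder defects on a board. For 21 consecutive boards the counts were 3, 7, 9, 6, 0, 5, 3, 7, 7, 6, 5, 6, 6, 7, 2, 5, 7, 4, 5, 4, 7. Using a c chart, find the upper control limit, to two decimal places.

c̄ = (3 + 7 + 9 + 6 + 0 + 5 + 3 + 7 + 7 + 6 + 5 + 6 + 6 + 7 + 2 + 5 + 7 + 4 + 5 + 4 + 7) / 21 = 111 / 21 = 5.2857
UCL = c̄ + 3√c̄ = 5.2857 + 3 × √5.2857 = 5.2857 + 3 × 2.2991 = 12.1829

12.18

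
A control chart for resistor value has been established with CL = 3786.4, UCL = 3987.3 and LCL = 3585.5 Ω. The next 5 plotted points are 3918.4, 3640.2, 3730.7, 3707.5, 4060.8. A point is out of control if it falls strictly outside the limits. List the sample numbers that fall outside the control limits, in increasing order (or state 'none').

Compare each point to [3585.5, 3987.3]: sample 5 = 4060.8 > UCL.

5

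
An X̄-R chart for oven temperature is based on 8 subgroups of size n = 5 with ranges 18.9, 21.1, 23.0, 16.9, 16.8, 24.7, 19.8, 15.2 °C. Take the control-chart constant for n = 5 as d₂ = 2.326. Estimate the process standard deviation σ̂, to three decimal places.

8.405

R̄ = (18.9 + 21.1 + 23.0 + 16.9 + 16.8 + 24.7 + 19.8 + 15.2) / 8 = 19.5500
σ̂ = R̄ / d₂ = 19.5500 / 2.326 = 8.4050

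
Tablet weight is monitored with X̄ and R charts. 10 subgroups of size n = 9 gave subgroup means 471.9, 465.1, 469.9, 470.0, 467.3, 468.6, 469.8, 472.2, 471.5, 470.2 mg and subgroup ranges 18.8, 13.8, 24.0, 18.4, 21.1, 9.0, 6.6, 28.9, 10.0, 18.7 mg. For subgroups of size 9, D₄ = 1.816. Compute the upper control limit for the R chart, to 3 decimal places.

R̄ = (18.8 + 13.8 + 24.0 + 18.4 + 21.1 + 9.0 + 6.6 + 28.9 + 10.0 + 18.7) / 10 = 169.3000 / 10 = 16.9300
UCL_R = D₄·R̄ = 1.816 × 16.9300 = 30.7449

30.745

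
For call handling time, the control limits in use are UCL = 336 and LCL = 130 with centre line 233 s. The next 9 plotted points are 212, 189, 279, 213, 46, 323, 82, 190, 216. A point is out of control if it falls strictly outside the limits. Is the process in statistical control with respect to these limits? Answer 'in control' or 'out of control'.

out of control

Compare each point to [130, 336]: sample 5 = 46 < LCL; sample 7 = 82 < LCL.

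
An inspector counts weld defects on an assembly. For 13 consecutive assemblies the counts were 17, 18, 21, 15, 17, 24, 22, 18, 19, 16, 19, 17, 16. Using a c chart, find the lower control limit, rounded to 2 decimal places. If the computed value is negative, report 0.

c̄ = (17 + 18 + 21 + 15 + 17 + 24 + 22 + 18 + 19 + 16 + 19 + 17 + 16) / 13 = 239 / 13 = 18.3846
LCL = c̄ − 3√c̄ = 18.3846 − 3 × 4.2877 = 5.5214

5.52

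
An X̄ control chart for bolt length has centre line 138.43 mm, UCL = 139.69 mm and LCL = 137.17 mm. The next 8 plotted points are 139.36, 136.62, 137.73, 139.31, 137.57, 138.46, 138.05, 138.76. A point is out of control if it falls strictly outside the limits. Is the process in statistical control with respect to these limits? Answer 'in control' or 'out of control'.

Compare each point to [137.17, 139.69]: sample 2 = 136.62 < LCL.

out of control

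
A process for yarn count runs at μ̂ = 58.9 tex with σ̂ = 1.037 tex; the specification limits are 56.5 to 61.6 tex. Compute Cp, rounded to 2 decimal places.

Cp = (USL − LSL) / (6σ̂) = (61.6 − 56.5) / (6 × 1.037) = 5.1000 / 6.2220 = 0.8197

0.82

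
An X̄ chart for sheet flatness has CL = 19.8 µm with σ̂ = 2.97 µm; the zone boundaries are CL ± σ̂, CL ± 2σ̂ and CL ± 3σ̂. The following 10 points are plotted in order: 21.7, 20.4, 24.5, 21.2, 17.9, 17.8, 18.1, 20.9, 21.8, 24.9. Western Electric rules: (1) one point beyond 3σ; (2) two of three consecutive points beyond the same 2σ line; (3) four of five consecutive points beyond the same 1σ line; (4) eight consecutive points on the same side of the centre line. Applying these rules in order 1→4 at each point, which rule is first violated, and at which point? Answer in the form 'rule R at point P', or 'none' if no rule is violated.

Zone of each point (C = within 1σ̂, B = 1σ̂–2σ̂, A = 2σ̂–3σ̂, * = beyond 3σ̂; sign = side of CL): 1:+C, 2:+C, 3:+B, 4:+C, 5:-C, 6:-C, 7:-C, 8:+C, 9:+C, 10:+B
No rule fires across all 10 points.

none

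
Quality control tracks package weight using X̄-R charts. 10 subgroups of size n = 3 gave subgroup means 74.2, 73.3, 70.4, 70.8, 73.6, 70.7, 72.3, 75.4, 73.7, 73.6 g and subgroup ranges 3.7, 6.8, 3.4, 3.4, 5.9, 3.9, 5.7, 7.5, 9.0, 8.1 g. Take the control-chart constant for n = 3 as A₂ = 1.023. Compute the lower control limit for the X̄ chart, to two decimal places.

66.93

X̄̄ = (74.2 + 73.3 + 70.4 + 70.8 + 73.6 + 70.7 + 72.3 + 75.4 + 73.7 + 73.6) / 10 = 728.0000 / 10 = 72.8000
R̄ = (3.7 + 6.8 + 3.4 + 3.4 + 5.9 + 3.9 + 5.7 + 7.5 + 9.0 + 8.1) / 10 = 57.4000 / 10 = 5.7400
LCL = X̄̄ − A₂·R̄ = 72.8000 − 1.023 × 5.7400 = 66.9280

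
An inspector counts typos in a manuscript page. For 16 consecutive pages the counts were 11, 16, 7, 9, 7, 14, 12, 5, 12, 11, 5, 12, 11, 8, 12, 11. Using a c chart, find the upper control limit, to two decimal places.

19.76

c̄ = (11 + 16 + 7 + 9 + 7 + 14 + 12 + 5 + 12 + 11 + 5 + 12 + 11 + 8 + 12 + 11) / 16 = 163 / 16 = 10.1875
UCL = c̄ + 3√c̄ = 10.1875 + 3 × √10.1875 = 10.1875 + 3 × 3.1918 = 19.7629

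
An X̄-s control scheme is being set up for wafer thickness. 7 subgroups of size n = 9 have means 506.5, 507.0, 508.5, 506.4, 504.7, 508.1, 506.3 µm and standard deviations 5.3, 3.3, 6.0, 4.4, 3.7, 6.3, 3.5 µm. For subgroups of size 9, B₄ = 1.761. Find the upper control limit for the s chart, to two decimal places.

8.18

s̄ = (5.3 + 3.3 + 6.0 + 4.4 + 3.7 + 6.3 + 3.5) / 7 = 4.6429
UCL_s = B₄·s̄ = 1.761 × 4.6429 = 8.1761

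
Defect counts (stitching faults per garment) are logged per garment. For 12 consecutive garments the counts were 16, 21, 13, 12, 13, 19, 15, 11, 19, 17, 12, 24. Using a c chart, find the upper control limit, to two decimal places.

28.00

c̄ = (16 + 21 + 13 + 12 + 13 + 19 + 15 + 11 + 19 + 17 + 12 + 24) / 12 = 192 / 12 = 16.0000
UCL = c̄ + 3√c̄ = 16.0000 + 3 × √16.0000 = 16.0000 + 3 × 4.0000 = 28.0000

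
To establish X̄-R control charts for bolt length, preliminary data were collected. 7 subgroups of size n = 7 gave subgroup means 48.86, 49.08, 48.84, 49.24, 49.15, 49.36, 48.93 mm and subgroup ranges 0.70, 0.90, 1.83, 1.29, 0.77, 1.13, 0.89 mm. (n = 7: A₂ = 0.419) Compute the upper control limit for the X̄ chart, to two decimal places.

X̄̄ = (48.86 + 49.08 + 48.84 + 49.24 + 49.15 + 49.36 + 48.93) / 7 = 343.4600 / 7 = 49.0657
R̄ = (0.70 + 0.90 + 1.83 + 1.29 + 0.77 + 1.13 + 0.89) / 7 = 7.5100 / 7 = 1.0729
UCL = X̄̄ + A₂·R̄ = 49.0657 + 0.419 × 1.0729 = 49.5152

49.52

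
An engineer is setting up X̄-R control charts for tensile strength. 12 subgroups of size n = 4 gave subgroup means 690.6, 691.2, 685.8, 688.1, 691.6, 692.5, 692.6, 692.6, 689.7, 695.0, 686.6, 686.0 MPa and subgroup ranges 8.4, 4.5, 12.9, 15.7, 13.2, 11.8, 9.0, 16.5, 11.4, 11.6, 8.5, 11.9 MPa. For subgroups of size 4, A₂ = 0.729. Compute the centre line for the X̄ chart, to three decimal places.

X̄̄ = (690.6 + 691.2 + 685.8 + 688.1 + 691.6 + 692.5 + 692.6 + 692.6 + 689.7 + 695.0 + 686.6 + 686.0) / 12 = 8282.3000 / 12 = 690.1917
CL = X̄̄ = 690.1917

690.192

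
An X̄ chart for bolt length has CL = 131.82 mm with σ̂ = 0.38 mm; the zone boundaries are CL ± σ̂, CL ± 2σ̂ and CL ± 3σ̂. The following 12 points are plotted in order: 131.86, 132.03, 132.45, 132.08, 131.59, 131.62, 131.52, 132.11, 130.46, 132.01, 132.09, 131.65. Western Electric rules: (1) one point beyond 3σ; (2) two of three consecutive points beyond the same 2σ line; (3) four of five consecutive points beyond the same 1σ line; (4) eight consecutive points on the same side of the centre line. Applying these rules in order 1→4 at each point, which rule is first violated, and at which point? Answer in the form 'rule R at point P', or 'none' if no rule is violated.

Zone of each point (C = within 1σ̂, B = 1σ̂–2σ̂, A = 2σ̂–3σ̂, * = beyond 3σ̂; sign = side of CL): 1:+C, 2:+C, 3:+B, 4:+C, 5:-C, 6:-C, 7:-C, 8:+C, 9:-*, 10:+C, 11:+C, 12:-C
Rule 1 (one point beyond the 3σ limits) is satisfied at point 9.

rule 1 at point 9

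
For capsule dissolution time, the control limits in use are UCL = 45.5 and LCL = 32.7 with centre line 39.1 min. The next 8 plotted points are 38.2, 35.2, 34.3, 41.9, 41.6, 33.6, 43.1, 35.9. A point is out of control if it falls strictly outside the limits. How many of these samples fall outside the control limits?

0

All 8 points lie within [32.7, 45.5].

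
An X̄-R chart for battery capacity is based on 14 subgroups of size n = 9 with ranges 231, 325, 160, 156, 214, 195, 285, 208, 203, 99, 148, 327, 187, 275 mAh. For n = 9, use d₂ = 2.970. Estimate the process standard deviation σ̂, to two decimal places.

72.46

R̄ = (231 + 325 + 160 + 156 + 214 + 195 + 285 + 208 + 203 + 99 + 148 + 327 + 187 + 275) / 14 = 215.2143
σ̂ = R̄ / d₂ = 215.2143 / 2.970 = 72.4627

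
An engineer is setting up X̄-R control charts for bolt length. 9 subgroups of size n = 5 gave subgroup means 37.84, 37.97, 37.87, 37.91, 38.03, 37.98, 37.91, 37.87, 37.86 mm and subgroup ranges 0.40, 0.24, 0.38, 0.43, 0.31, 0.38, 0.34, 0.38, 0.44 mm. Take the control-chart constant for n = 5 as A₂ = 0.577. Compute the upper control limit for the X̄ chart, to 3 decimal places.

38.127

X̄̄ = (37.84 + 37.97 + 37.87 + 37.91 + 38.03 + 37.98 + 37.91 + 37.87 + 37.86) / 9 = 341.2400 / 9 = 37.9156
R̄ = (0.40 + 0.24 + 0.38 + 0.43 + 0.31 + 0.38 + 0.34 + 0.38 + 0.44) / 9 = 3.3000 / 9 = 0.3667
UCL = X̄̄ + A₂·R̄ = 37.9156 + 0.577 × 0.3667 = 38.1271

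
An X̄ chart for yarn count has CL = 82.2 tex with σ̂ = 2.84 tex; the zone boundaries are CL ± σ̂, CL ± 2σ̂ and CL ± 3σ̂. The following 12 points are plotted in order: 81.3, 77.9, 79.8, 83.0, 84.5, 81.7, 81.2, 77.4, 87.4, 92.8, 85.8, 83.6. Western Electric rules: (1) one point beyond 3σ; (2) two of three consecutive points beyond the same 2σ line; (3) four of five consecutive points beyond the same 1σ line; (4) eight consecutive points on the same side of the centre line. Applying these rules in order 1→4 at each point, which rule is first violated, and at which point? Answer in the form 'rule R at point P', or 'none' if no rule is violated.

rule 1 at point 10

Zone of each point (C = within 1σ̂, B = 1σ̂–2σ̂, A = 2σ̂–3σ̂, * = beyond 3σ̂; sign = side of CL): 1:-C, 2:-B, 3:-C, 4:+C, 5:+C, 6:-C, 7:-C, 8:-B, 9:+B, 10:+*, 11:+B, 12:+C
Rule 1 (one point beyond the 3σ limits) is satisfied at point 10.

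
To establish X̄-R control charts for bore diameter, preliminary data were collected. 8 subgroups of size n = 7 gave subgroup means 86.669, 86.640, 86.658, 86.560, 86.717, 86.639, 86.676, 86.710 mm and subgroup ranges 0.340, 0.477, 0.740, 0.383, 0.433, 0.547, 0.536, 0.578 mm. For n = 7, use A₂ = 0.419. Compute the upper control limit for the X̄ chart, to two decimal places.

86.87

X̄̄ = (86.669 + 86.640 + 86.658 + 86.560 + 86.717 + 86.639 + 86.676 + 86.710) / 8 = 693.2690 / 8 = 86.6586
R̄ = (0.340 + 0.477 + 0.740 + 0.383 + 0.433 + 0.547 + 0.536 + 0.578) / 8 = 4.0340 / 8 = 0.5042
UCL = X̄̄ + A₂·R̄ = 86.6586 + 0.419 × 0.5042 = 86.8699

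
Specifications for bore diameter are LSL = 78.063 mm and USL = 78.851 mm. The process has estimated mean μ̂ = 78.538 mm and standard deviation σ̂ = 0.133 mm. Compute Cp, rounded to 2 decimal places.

0.99

Cp = (USL − LSL) / (6σ̂) = (78.851 − 78.063) / (6 × 0.133) = 0.7880 / 0.7980 = 0.9875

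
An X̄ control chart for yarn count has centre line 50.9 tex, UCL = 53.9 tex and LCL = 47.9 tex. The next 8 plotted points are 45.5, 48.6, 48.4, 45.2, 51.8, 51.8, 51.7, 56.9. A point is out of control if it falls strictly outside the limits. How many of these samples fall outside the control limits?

3

Compare each point to [47.9, 53.9]: sample 1 = 45.5 < LCL; sample 4 = 45.2 < LCL; sample 8 = 56.9 > UCL.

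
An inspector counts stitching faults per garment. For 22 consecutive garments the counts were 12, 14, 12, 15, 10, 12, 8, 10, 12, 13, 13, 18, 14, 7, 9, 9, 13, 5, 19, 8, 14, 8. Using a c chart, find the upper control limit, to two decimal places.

21.80

c̄ = (12 + 14 + 12 + 15 + 10 + 12 + 8 + 10 + 12 + 13 + 13 + 18 + 14 + 7 + 9 + 9 + 13 + 5 + 19 + 8 + 14 + 8) / 22 = 255 / 22 = 11.5909
UCL = c̄ + 3√c̄ = 11.5909 + 3 × √11.5909 = 11.5909 + 3 × 3.4045 = 21.8045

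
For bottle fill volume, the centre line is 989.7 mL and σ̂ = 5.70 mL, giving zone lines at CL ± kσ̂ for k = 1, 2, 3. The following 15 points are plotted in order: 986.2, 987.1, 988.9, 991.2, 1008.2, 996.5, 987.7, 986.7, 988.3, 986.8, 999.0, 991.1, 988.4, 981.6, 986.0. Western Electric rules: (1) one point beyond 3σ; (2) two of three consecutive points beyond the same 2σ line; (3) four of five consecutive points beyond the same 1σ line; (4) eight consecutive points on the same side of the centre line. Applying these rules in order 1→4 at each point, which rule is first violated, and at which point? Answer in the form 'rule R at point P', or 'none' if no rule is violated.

rule 1 at point 5

Zone of each point (C = within 1σ̂, B = 1σ̂–2σ̂, A = 2σ̂–3σ̂, * = beyond 3σ̂; sign = side of CL): 1:-C, 2:-C, 3:-C, 4:+C, 5:+*, 6:+B, 7:-C, 8:-C, 9:-C, 10:-C, 11:+B, 12:+C, 13:-C, 14:-B, 15:-C
Rule 1 (one point beyond the 3σ limits) is satisfied at point 5.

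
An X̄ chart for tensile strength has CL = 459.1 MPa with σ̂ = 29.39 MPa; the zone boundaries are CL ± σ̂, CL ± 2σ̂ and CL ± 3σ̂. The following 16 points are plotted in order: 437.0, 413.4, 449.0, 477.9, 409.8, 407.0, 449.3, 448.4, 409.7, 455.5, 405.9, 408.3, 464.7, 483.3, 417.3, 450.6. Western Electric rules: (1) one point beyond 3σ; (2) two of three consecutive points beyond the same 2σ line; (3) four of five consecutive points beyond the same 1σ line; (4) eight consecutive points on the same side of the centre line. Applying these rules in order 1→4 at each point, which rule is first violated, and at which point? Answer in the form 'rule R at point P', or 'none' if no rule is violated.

Zone of each point (C = within 1σ̂, B = 1σ̂–2σ̂, A = 2σ̂–3σ̂, * = beyond 3σ̂; sign = side of CL): 1:-C, 2:-B, 3:-C, 4:+C, 5:-B, 6:-B, 7:-C, 8:-C, 9:-B, 10:-C, 11:-B, 12:-B, 13:+C, 14:+C, 15:-B, 16:-C
Rule 4 (eight consecutive points on the same side of the centre line) is satisfied at point 12.

rule 4 at point 12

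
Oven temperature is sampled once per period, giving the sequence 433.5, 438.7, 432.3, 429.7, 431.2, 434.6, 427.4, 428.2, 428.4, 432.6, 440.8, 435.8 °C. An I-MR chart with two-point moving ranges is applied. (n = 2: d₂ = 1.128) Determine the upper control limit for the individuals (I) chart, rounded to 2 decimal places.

443.57

X̄ = (433.5 + 438.7 + 432.3 + 429.7 + 431.2 + 434.6 + 427.4 + 428.2 + 428.4 + 432.6 + 440.8 + 435.8) / 12 = 432.7667
Moving ranges: 5.2, 6.4, 2.6, 1.5, 3.4, 7.2, 0.8, 0.2, 4.2, 8.2, 5.0; M̄R̄ = 44.7000 / 11 = 4.0636
UCL = X̄ + 3·M̄R̄/d₂ = 432.7667 + 3 × 4.0636 / 1.128 = 443.5742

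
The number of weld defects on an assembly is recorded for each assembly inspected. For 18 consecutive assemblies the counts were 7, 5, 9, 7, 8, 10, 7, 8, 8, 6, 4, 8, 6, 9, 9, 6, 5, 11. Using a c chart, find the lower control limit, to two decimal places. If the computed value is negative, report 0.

c̄ = (7 + 5 + 9 + 7 + 8 + 10 + 7 + 8 + 8 + 6 + 4 + 8 + 6 + 9 + 9 + 6 + 5 + 11) / 18 = 133 / 18 = 7.3889
LCL = c̄ − 3√c̄ = 7.3889 − 3 × 2.7183 = -0.7659 → 0 (cannot be negative)

0.00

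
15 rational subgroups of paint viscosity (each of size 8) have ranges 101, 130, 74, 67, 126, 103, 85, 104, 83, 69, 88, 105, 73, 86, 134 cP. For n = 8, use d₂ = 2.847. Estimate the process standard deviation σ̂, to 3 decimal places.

33.439

R̄ = (101 + 130 + 74 + 67 + 126 + 103 + 85 + 104 + 83 + 69 + 88 + 105 + 73 + 86 + 134) / 15 = 95.2000
σ̂ = R̄ / d₂ = 95.2000 / 2.847 = 33.4387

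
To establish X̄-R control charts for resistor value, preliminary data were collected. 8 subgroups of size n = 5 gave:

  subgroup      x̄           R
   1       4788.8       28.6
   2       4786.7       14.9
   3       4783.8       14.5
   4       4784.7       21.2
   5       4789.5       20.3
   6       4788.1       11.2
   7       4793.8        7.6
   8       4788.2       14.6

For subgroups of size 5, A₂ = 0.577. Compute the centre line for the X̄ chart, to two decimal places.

4787.95

X̄̄ = (4788.8 + 4786.7 + 4783.8 + 4784.7 + 4789.5 + 4788.1 + 4793.8 + 4788.2) / 8 = 38303.6000 / 8 = 4787.9500
CL = X̄̄ = 4787.9500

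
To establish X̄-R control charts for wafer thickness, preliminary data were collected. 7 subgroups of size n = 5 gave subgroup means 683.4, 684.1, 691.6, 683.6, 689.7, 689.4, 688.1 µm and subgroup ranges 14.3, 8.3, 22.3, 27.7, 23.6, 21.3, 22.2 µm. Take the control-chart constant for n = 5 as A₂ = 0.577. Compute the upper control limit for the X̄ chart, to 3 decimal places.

698.644

X̄̄ = (683.4 + 684.1 + 691.6 + 683.6 + 689.7 + 689.4 + 688.1) / 7 = 4809.9000 / 7 = 687.1286
R̄ = (14.3 + 8.3 + 22.3 + 27.7 + 23.6 + 21.3 + 22.2) / 7 = 139.7000 / 7 = 19.9571
UCL = X̄̄ + A₂·R̄ = 687.1286 + 0.577 × 19.9571 = 698.6438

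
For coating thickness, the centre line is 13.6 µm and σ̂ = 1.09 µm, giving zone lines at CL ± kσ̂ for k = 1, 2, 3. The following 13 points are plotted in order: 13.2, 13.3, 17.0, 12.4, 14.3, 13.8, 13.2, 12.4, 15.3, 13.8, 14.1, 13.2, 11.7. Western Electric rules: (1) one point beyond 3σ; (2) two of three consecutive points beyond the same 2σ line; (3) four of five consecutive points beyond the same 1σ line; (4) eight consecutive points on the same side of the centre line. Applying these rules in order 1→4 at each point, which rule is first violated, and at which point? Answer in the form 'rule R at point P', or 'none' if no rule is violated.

Zone of each point (C = within 1σ̂, B = 1σ̂–2σ̂, A = 2σ̂–3σ̂, * = beyond 3σ̂; sign = side of CL): 1:-C, 2:-C, 3:+*, 4:-B, 5:+C, 6:+C, 7:-C, 8:-B, 9:+B, 10:+C, 11:+C, 12:-C, 13:-B
Rule 1 (one point beyond the 3σ limits) is satisfied at point 3.

rule 1 at point 3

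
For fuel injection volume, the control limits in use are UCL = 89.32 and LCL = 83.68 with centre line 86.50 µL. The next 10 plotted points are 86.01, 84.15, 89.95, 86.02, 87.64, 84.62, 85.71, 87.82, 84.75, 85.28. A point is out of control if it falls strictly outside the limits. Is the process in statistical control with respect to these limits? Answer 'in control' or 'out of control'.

out of control

Compare each point to [83.68, 89.32]: sample 3 = 89.95 > UCL.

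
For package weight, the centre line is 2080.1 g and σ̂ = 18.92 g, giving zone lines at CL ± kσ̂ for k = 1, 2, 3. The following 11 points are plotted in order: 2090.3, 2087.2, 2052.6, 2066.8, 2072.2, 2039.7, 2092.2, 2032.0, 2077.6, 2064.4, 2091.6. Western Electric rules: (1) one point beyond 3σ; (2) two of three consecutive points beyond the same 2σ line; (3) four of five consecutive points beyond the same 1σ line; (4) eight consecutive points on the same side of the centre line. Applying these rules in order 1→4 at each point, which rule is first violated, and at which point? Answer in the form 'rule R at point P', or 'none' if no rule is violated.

Zone of each point (C = within 1σ̂, B = 1σ̂–2σ̂, A = 2σ̂–3σ̂, * = beyond 3σ̂; sign = side of CL): 1:+C, 2:+C, 3:-B, 4:-C, 5:-C, 6:-A, 7:+C, 8:-A, 9:-C, 10:-C, 11:+C
Rule 2 (two of three consecutive points beyond the same 2σ limit) is satisfied at point 8.

rule 2 at point 8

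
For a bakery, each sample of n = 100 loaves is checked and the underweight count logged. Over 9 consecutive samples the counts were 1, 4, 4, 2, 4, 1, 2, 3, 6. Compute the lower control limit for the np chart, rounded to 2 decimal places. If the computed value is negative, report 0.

0.00

p̄ = Σdᵢ / (k·n) = 27 / (9 × 100) = 0.03000
LCL = np̄ − 3·√(np̄(1−p̄)) = 3.0000 − 3 × 1.7059 = -2.1176 → 0 (negative, so LCL = 0)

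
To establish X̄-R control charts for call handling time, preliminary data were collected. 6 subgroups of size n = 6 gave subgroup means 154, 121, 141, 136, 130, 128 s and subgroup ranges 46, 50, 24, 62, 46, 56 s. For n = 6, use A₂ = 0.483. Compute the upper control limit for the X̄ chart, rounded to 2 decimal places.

X̄̄ = (154 + 121 + 141 + 136 + 130 + 128) / 6 = 810.0000 / 6 = 135.0000
R̄ = (46 + 50 + 24 + 62 + 46 + 56) / 6 = 284.0000 / 6 = 47.3333
UCL = X̄̄ + A₂·R̄ = 135.0000 + 0.483 × 47.3333 = 157.8620

157.86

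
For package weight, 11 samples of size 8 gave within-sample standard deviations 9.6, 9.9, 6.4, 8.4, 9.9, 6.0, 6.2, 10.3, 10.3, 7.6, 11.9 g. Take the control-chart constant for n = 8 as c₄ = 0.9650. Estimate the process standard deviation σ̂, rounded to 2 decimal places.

9.09

s̄ = (9.6 + 9.9 + 6.4 + 8.4 + 9.9 + 6.0 + 6.2 + 10.3 + 10.3 + 7.6 + 11.9) / 11 = 8.7727
σ̂ = s̄ / c₄ = 8.7727 / 0.9650 = 9.0909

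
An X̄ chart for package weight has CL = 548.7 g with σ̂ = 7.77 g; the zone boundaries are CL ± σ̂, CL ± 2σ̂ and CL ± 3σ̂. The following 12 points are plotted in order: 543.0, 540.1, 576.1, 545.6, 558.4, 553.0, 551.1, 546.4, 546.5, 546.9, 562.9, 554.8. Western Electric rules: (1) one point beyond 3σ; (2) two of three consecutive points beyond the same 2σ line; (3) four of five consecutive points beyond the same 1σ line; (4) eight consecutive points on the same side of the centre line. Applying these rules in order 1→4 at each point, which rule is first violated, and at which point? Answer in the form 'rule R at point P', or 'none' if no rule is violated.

Zone of each point (C = within 1σ̂, B = 1σ̂–2σ̂, A = 2σ̂–3σ̂, * = beyond 3σ̂; sign = side of CL): 1:-C, 2:-B, 3:+*, 4:-C, 5:+B, 6:+C, 7:+C, 8:-C, 9:-C, 10:-C, 11:+B, 12:+C
Rule 1 (one point beyond the 3σ limits) is satisfied at point 3.

rule 1 at point 3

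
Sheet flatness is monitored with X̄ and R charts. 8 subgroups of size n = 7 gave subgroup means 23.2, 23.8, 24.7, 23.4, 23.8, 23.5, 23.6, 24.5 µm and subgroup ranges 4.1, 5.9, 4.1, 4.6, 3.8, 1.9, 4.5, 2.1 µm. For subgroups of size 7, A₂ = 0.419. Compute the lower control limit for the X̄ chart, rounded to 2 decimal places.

X̄̄ = (23.2 + 23.8 + 24.7 + 23.4 + 23.8 + 23.5 + 23.6 + 24.5) / 8 = 190.5000 / 8 = 23.8125
R̄ = (4.1 + 5.9 + 4.1 + 4.6 + 3.8 + 1.9 + 4.5 + 2.1) / 8 = 31.0000 / 8 = 3.8750
LCL = X̄̄ − A₂·R̄ = 23.8125 − 0.419 × 3.8750 = 22.1889

22.19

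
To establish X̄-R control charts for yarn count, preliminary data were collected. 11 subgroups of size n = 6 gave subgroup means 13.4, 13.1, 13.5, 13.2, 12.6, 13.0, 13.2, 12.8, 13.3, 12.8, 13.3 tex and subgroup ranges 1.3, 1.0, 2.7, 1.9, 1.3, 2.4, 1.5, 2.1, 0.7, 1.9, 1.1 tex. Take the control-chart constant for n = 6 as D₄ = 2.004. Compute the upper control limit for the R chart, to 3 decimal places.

R̄ = (1.3 + 1.0 + 2.7 + 1.9 + 1.3 + 2.4 + 1.5 + 2.1 + 0.7 + 1.9 + 1.1) / 11 = 17.9000 / 11 = 1.6273
UCL_R = D₄·R̄ = 2.004 × 1.6273 = 3.2611

3.261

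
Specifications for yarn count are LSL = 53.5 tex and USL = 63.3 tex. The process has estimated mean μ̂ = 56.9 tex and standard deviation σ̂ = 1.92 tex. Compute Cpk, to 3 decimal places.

0.590

Cpu = (USL − μ̂) / (3σ̂) = (63.3 − 56.9) / (3 × 1.92) = 1.1111; Cpl = (μ̂ − LSL) / (3σ̂) = (56.9 − 53.5) / (3 × 1.92) = 0.5903; Cpk = min(Cpu, Cpl) = 0.5903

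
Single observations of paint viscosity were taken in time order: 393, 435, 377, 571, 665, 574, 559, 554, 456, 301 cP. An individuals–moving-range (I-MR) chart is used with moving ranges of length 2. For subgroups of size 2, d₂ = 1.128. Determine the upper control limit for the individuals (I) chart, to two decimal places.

710.72

X̄ = (393 + 435 + 377 + 571 + 665 + 574 + 559 + 554 + 456 + 301) / 10 = 488.5000
Moving ranges: 42, 58, 194, 94, 91, 15, 5, 98, 155; M̄R̄ = 752.0000 / 9 = 83.5556
UCL = X̄ + 3·M̄R̄/d₂ = 488.5000 + 3 × 83.5556 / 1.128 = 710.7222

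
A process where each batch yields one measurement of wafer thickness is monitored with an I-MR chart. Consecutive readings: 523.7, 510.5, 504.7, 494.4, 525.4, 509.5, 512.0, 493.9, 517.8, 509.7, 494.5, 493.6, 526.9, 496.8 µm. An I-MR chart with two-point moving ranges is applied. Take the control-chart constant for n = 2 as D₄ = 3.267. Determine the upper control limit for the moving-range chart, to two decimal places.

52.35

Moving ranges: 13.2, 5.8, 10.3, 31.0, 15.9, 2.5, 18.1, 23.9, 8.1, 15.2, 0.9, 33.3, 30.1; M̄R̄ = 208.3000 / 13 = 16.0231
UCL_MR = D₄·M̄R̄ = 3.267 × 16.0231 = 52.3474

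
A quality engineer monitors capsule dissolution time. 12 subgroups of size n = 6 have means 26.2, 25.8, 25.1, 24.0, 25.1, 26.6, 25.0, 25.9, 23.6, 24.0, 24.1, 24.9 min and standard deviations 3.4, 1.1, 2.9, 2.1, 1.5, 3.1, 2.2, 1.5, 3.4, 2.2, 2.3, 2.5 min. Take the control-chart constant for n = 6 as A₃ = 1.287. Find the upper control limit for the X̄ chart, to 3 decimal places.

28.049

X̄̄ = (26.2 + 25.8 + 25.1 + 24.0 + 25.1 + 26.6 + 25.0 + 25.9 + 23.6 + 24.0 + 24.1 + 24.9) / 12 = 25.0250
s̄ = (3.4 + 1.1 + 2.9 + 2.1 + 1.5 + 3.1 + 2.2 + 1.5 + 3.4 + 2.2 + 2.3 + 2.5) / 12 = 2.3500
UCL = X̄̄ + A₃·s̄ = 25.0250 + 1.287 × 2.3500 = 28.0495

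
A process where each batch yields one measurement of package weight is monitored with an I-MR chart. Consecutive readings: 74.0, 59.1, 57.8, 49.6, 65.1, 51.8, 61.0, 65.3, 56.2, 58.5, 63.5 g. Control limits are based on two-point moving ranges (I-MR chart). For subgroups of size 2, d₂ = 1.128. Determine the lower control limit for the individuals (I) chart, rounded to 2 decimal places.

38.07

X̄ = (74.0 + 59.1 + 57.8 + 49.6 + 65.1 + 51.8 + 61.0 + 65.3 + 56.2 + 58.5 + 63.5) / 11 = 60.1727
Moving ranges: 14.9, 1.3, 8.2, 15.5, 13.3, 9.2, 4.3, 9.1, 2.3, 5.0; M̄R̄ = 83.1000 / 10 = 8.3100
LCL = X̄ − 3·M̄R̄/d₂ = 60.1727 − 3 × 8.3100 / 1.128 = 38.0717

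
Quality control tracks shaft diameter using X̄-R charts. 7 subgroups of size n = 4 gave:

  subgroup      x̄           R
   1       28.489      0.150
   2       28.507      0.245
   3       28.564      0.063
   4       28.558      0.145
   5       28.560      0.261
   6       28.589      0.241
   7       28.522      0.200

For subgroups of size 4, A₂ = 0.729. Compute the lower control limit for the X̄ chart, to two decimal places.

X̄̄ = (28.489 + 28.507 + 28.564 + 28.558 + 28.560 + 28.589 + 28.522) / 7 = 199.7890 / 7 = 28.5413
R̄ = (0.150 + 0.245 + 0.063 + 0.145 + 0.261 + 0.241 + 0.200) / 7 = 1.3050 / 7 = 0.1864
LCL = X̄̄ − A₂·R̄ = 28.5413 − 0.729 × 0.1864 = 28.4054

28.41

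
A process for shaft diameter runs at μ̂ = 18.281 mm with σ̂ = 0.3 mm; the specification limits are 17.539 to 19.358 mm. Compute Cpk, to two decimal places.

Cpu = (USL − μ̂) / (3σ̂) = (19.358 − 18.281) / (3 × 0.3) = 1.1967; Cpl = (μ̂ − LSL) / (3σ̂) = (18.281 − 17.539) / (3 × 0.3) = 0.8244; Cpk = min(Cpu, Cpl) = 0.8244

0.82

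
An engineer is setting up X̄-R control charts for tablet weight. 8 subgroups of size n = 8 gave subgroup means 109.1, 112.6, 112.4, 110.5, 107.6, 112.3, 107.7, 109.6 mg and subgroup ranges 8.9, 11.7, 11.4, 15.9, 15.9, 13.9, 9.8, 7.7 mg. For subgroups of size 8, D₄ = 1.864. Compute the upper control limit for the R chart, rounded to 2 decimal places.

R̄ = (8.9 + 11.7 + 11.4 + 15.9 + 15.9 + 13.9 + 9.8 + 7.7) / 8 = 95.2000 / 8 = 11.9000
UCL_R = D₄·R̄ = 1.864 × 11.9000 = 22.1816

22.18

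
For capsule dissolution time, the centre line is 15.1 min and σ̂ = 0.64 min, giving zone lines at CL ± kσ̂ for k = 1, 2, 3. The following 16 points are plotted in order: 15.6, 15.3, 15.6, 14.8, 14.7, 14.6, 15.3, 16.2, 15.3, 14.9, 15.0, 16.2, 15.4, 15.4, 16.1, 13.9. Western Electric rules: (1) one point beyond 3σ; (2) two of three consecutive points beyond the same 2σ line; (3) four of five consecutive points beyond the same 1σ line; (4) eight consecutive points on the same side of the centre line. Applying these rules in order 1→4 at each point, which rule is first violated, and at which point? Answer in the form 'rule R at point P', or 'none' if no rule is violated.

none

Zone of each point (C = within 1σ̂, B = 1σ̂–2σ̂, A = 2σ̂–3σ̂, * = beyond 3σ̂; sign = side of CL): 1:+C, 2:+C, 3:+C, 4:-C, 5:-C, 6:-C, 7:+C, 8:+B, 9:+C, 10:-C, 11:-C, 12:+B, 13:+C, 14:+C, 15:+B, 16:-B
No rule fires across all 16 points.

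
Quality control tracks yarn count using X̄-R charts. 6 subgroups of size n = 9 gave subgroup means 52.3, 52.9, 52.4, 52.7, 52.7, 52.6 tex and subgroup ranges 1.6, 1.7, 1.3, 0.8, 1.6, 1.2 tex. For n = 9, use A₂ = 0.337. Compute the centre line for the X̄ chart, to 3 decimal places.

52.600

X̄̄ = (52.3 + 52.9 + 52.4 + 52.7 + 52.7 + 52.6) / 6 = 315.6000 / 6 = 52.6000
CL = X̄̄ = 52.6000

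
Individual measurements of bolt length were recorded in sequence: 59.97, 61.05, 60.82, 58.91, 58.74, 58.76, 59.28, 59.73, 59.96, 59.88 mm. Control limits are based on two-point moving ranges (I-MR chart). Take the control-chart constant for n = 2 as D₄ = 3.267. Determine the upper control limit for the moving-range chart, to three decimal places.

Moving ranges: 1.08, 0.23, 1.91, 0.17, 0.02, 0.52, 0.45, 0.23, 0.08; M̄R̄ = 4.6900 / 9 = 0.5211
UCL_MR = D₄·M̄R̄ = 3.267 × 0.5211 = 1.7025

1.702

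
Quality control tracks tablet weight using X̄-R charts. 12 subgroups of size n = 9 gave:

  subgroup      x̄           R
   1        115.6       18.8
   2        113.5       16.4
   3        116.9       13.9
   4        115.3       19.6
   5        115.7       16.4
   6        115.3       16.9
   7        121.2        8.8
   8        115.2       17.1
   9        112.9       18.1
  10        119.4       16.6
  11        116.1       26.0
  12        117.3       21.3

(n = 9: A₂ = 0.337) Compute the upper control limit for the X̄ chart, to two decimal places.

122.09

X̄̄ = (115.6 + 113.5 + 116.9 + 115.3 + 115.7 + 115.3 + 121.2 + 115.2 + 112.9 + 119.4 + 116.1 + 117.3) / 12 = 1394.4000 / 12 = 116.2000
R̄ = (18.8 + 16.4 + 13.9 + 19.6 + 16.4 + 16.9 + 8.8 + 17.1 + 18.1 + 16.6 + 26.0 + 21.3) / 12 = 209.9000 / 12 = 17.4917
UCL = X̄̄ + A₂·R̄ = 116.2000 + 0.337 × 17.4917 = 122.0947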